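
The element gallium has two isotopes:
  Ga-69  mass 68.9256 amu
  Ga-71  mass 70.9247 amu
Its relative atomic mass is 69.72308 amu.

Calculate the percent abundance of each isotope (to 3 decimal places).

Writing the weighted mean with unknown fraction x of Ga-69:
68.9256·x + 70.9247·(1 − x) = 69.72308
(68.9256 − 70.9247)·x = 69.72308 − 70.9247
x = -1.20162 / -1.9991 = 0.60108 → 60.108% Ga-69, 39.892% Ga-71.

Ga-69: 60.108%, Ga-71: 39.892%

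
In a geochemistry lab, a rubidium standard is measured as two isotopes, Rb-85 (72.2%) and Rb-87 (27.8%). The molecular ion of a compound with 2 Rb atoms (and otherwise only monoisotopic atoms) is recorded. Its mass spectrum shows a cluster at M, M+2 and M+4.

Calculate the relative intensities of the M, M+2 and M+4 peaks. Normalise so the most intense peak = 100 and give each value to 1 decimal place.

Expanding (0.722 + 0.278)^2:
P(M) = 0.722^2 = 0.521284
P(M+2) = 2 × 0.722^1 × 0.278^1 = 0.401432
P(M+4) = 0.278^2 = 0.077284
The M peak is largest (0.521284); scaling to 100 gives 100.0 : 77.0 : 14.8.

100.0 : 77.0 : 14.8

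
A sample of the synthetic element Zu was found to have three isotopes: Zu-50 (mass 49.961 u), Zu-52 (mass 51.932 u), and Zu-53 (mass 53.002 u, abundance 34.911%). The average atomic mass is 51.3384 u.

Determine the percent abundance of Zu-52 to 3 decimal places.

The remaining 65.089% is split between Zu-50 (fraction x) and Zu-52 (fraction 0.65089 − x).
Substituting: 49.961x + 51.932(0.65089 − x) = 32.83487178
(49.961 − 51.932)x = -0.9671477  ⇒  x = 0.49069, y = 0.16020
Zu-50: 49.069%, Zu-52: 16.020%.

16.020%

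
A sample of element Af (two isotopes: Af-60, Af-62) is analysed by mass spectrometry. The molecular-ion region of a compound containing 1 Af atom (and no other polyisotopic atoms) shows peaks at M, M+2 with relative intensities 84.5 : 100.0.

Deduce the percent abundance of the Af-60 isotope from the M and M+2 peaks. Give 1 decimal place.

45.8%

If p is the fraction of Af that is Af-60, then I(M+2)/I(M) = [C(1,1)·p^0·(1−p)] / p^1 = 1·(1−p)/p = 100.0/84.5 = 1.1834
(1−p)/p = 1.1834/1 = 1.1834  ⇒  p = 1/(1 + 1.1834) = 0.4580
Af-60: 45.8%, Af-62: 54.2%.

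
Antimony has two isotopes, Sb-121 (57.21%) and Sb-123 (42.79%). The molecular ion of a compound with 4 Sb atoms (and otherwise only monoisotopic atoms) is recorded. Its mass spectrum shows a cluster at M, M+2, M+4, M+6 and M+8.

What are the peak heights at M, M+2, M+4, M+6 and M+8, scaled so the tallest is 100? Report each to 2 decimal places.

Each Sb atom is independently Sb-121 (p = 0.5721) or Sb-123 (q = 0.4279); the cluster is the binomial expansion (p + q)^4.
P(M) = 0.5721^4 = 0.107124
P(M+2) = 4 × 0.5721^3 × 0.4279^1 = 0.320493
P(M+4) = 6 × 0.5721^2 × 0.4279^2 = 0.359567
P(M+6) = 4 × 0.5721^1 × 0.4279^3 = 0.179291
P(M+8) = 0.4279^4 = 0.033525
The M+4 peak is largest (0.359567); scaling to 100 gives 29.79 : 89.13 : 100.00 : 49.86 : 9.32.

29.79 : 89.13 : 100.00 : 49.86 : 9.32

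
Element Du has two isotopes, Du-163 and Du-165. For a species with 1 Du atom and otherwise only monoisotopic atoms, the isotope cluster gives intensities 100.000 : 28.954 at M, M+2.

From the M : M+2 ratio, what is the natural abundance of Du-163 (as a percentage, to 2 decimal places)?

77.55%

If p is the fraction of Du that is Du-163, then I(M+2)/I(M) = [C(1,1)·p^0·(1−p)] / p^1 = 1·(1−p)/p = 28.954/100.000 = 0.2895
(1−p)/p = 0.2895/1 = 0.2895  ⇒  p = 1/(1 + 0.2895) = 0.7755
Du-163: 77.55%, Du-165: 22.45%.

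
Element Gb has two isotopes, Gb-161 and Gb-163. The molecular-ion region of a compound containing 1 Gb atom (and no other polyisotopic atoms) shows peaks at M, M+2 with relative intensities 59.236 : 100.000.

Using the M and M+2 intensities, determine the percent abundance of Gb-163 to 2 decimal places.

62.80%

If p is the fraction of Gb that is Gb-161, then I(M+2)/I(M) = [C(1,1)·p^0·(1−p)] / p^1 = 1·(1−p)/p = 100.000/59.236 = 1.6882
(1−p)/p = 1.6882/1 = 1.6882  ⇒  p = 1/(1 + 1.6882) = 0.3720
Gb-161: 37.20%, Gb-163: 62.80%.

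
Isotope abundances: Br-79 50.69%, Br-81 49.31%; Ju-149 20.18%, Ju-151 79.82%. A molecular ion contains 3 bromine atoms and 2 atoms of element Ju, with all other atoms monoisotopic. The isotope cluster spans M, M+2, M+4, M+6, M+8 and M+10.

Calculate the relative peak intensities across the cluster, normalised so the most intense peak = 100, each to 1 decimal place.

Bromine pattern (n=3): 0.13024674 : 0.3801026 : 0.36975457 : 0.11989609
Element Ju pattern (n=2): 0.04072324 : 0.32215352 : 0.63712324
Convolve the two distributions (both contribute in 2-u steps):
  M: 0.13024674×0.04072324 = 0.005304
  M+2: 0.13024674×0.32215352 + 0.3801026×0.04072324 = 0.057438
  M+4: 0.13024674×0.63712324 + 0.3801026×0.32215352 + 0.36975457×0.04072324 = 0.220492
  M+6: 0.3801026×0.63712324 + 0.36975457×0.32215352 + 0.11989609×0.04072324 = 0.366172
  M+8: 0.36975457×0.63712324 + 0.11989609×0.32215352 = 0.274204
  M+10: 0.11989609×0.63712324 = 0.076389
Scale to base peak (0.366172) = 100: 1.4 : 15.7 : 60.2 : 100.0 : 74.9 : 20.9

1.4 : 15.7 : 60.2 : 100.0 : 74.9 : 20.9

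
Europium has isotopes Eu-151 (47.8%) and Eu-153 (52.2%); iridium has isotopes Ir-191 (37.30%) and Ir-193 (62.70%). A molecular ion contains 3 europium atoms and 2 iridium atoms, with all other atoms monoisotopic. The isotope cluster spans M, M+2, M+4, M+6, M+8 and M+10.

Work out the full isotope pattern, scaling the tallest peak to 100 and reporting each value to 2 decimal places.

Europium pattern (n=3): 0.10921535 : 0.35780594 : 0.39074206 : 0.14223665
Iridium pattern (n=2): 0.139129 : 0.467742 : 0.393129
Convolve the two distributions (both contribute in 2-u steps):
  M: 0.10921535×0.139129 = 0.015195
  M+2: 0.10921535×0.467742 + 0.35780594×0.139129 = 0.100866
  M+4: 0.10921535×0.393129 + 0.35780594×0.467742 + 0.39074206×0.139129 = 0.264660
  M+6: 0.35780594×0.393129 + 0.39074206×0.467742 + 0.14223665×0.139129 = 0.343220
  M+8: 0.39074206×0.393129 + 0.14223665×0.467742 = 0.220142
  M+10: 0.14223665×0.393129 = 0.055917
Scale to base peak (0.343220) = 100: 4.43 : 29.39 : 77.11 : 100.00 : 64.14 : 16.29

4.43 : 29.39 : 77.11 : 100.00 : 64.14 : 16.29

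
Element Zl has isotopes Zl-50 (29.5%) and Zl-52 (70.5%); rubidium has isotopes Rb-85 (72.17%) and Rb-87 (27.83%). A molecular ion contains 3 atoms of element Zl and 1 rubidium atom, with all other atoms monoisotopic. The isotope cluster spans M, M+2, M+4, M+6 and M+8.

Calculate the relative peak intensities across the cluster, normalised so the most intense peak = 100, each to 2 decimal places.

4.94 : 37.30 : 98.23 : 100.00 : 25.98

Element Zl pattern (n=3): 0.02567237 : 0.18405787 : 0.43986713 : 0.35040263
Rubidium pattern (n=1): 0.7217 : 0.2783
Convolve the two distributions (both contribute in 2-u steps):
  M: 0.02567237×0.7217 = 0.018528
  M+2: 0.02567237×0.2783 + 0.18405787×0.7217 = 0.139979
  M+4: 0.18405787×0.2783 + 0.43986713×0.7217 = 0.368675
  M+6: 0.43986713×0.2783 + 0.35040263×0.7217 = 0.375301
  M+8: 0.35040263×0.2783 = 0.097517
Scale to base peak (0.375301) = 100: 4.94 : 37.30 : 98.23 : 100.00 : 25.98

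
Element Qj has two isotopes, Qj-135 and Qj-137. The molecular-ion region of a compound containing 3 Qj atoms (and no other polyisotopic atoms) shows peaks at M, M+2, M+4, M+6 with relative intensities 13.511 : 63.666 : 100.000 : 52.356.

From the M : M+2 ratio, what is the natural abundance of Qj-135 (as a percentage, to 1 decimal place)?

If p is the fraction of Qj that is Qj-135, then I(M+2)/I(M) = [C(3,1)·p^2·(1−p)] / p^3 = 3·(1−p)/p = 63.666/13.511 = 4.7122
(1−p)/p = 4.7122/3 = 1.5707  ⇒  p = 1/(1 + 1.5707) = 0.3890
Qj-135: 38.9%, Qj-137: 61.1%.

38.9%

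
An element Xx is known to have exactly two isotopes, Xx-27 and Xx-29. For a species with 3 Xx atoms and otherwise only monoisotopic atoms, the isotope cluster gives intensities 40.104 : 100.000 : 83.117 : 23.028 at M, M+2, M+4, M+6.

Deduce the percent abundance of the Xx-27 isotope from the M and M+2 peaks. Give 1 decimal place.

If p is the fraction of Xx that is Xx-27, then I(M+2)/I(M) = [C(3,1)·p^2·(1−p)] / p^3 = 3·(1−p)/p = 100.000/40.104 = 2.4935
(1−p)/p = 2.4935/3 = 0.8312  ⇒  p = 1/(1 + 0.8312) = 0.5461
Xx-27: 54.6%, Xx-29: 45.4%.

54.6%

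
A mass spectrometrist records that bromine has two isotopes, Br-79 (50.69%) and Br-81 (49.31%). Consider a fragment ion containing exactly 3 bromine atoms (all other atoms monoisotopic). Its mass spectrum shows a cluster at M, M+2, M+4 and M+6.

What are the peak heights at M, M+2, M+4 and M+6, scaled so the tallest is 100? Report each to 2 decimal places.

The 3 Br atoms are independent, so intensities follow the terms of (0.5069 + 0.4931)^3.
P(M) = 0.5069^3 = 0.130247
P(M+2) = 3 × 0.5069^2 × 0.4931^1 = 0.380103
P(M+4) = 3 × 0.5069^1 × 0.4931^2 = 0.369755
P(M+6) = 0.4931^3 = 0.119896
The M+2 peak is largest (0.380103); scaling to 100 gives 34.27 : 100.00 : 97.28 : 31.54.

34.27 : 100.00 : 97.28 : 31.54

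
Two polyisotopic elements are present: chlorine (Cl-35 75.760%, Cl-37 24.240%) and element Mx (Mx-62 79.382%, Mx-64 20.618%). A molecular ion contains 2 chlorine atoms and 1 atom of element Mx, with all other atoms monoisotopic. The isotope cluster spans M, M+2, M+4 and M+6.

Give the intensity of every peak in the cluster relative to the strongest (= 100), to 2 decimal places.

Chlorine pattern (n=2): 0.57395776 : 0.36728448 : 0.05875776
Element Mx pattern (n=1): 0.79382 : 0.20618
Convolve the two distributions (both contribute in 2-u steps):
  M: 0.57395776×0.79382 = 0.455619
  M+2: 0.57395776×0.20618 + 0.36728448×0.79382 = 0.409896
  M+4: 0.36728448×0.20618 + 0.05875776×0.79382 = 0.122370
  M+6: 0.05875776×0.20618 = 0.012115
Scale to base peak (0.455619) = 100: 100.00 : 89.96 : 26.86 : 2.66

100.00 : 89.96 : 26.86 : 2.66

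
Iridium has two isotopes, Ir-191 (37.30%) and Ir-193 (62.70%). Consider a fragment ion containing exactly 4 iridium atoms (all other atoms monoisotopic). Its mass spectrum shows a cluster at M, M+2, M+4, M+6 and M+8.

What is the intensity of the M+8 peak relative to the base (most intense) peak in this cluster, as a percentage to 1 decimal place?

Term probabilities: M 0.0194, M+2 0.1302, M+4 0.3282, M+6 0.3678, M+8 0.1546. Base peak = M+6.
P(M+6) = C(4,3) × 0.3730^1 × 0.6270^3 = 4 × 0.3730 × 0.24649188 = 0.367766 (base)
P(M+8) = C(4,4) × 0.3730^0 × 0.6270^4 = 1 × 1.0000 × 0.15455041 = 0.154550
Relative intensity = 0.154550 / 0.367766 × 100 = 42.0

42.0%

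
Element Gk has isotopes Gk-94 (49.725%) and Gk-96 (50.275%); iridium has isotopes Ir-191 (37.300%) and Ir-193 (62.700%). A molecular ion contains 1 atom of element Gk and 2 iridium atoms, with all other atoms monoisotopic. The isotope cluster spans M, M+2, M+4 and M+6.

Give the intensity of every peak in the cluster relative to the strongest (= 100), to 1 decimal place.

Element Gk pattern (n=1): 0.49725 : 0.50275
Iridium pattern (n=2): 0.139129 : 0.467742 : 0.393129
Convolve the two distributions (both contribute in 2-u steps):
  M: 0.49725×0.139129 = 0.069182
  M+2: 0.49725×0.467742 + 0.50275×0.139129 = 0.302532
  M+4: 0.49725×0.393129 + 0.50275×0.467742 = 0.430641
  M+6: 0.50275×0.393129 = 0.197646
Scale to base peak (0.430641) = 100: 16.1 : 70.3 : 100.0 : 45.9

16.1 : 70.3 : 100.0 : 45.9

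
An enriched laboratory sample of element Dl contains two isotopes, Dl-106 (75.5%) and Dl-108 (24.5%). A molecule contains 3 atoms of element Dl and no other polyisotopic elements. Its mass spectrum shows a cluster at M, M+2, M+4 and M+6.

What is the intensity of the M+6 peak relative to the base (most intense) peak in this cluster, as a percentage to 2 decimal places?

3.42%

(0.755 + 0.245)^3 gives M 0.4304, M+2 0.4190, M+4 0.1360, M+6 0.0147; the largest is M.
P(M) = C(3,0) × 0.755^3 × 0.245^0 = 1 × 0.43036887 × 1.0000 = 0.430369 (base)
P(M+6) = C(3,3) × 0.755^0 × 0.245^3 = 1 × 1.0000 × 0.01470612 = 0.014706
Relative intensity = 0.014706 / 0.430369 × 100 = 3.42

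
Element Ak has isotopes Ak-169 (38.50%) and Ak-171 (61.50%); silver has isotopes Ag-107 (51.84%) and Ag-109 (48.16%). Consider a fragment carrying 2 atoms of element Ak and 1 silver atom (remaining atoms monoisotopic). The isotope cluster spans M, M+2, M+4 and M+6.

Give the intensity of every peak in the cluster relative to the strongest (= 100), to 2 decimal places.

Element Ak pattern (n=2): 0.148225 : 0.47355 : 0.378225
Silver pattern (n=1): 0.5184 : 0.4816
Convolve the two distributions (both contribute in 2-u steps):
  M: 0.148225×0.5184 = 0.076840
  M+2: 0.148225×0.4816 + 0.47355×0.5184 = 0.316873
  M+4: 0.47355×0.4816 + 0.378225×0.5184 = 0.424134
  M+6: 0.378225×0.4816 = 0.182153
Scale to base peak (0.424134) = 100: 18.12 : 74.71 : 100.00 : 42.95

18.12 : 74.71 : 100.00 : 42.95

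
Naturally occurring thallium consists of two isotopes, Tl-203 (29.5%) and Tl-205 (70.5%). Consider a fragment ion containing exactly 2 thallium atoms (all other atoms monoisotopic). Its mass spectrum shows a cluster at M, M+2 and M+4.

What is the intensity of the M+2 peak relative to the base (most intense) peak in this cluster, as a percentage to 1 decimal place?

83.7%

Term probabilities: M 0.0870, M+2 0.4160, M+4 0.4970. Base peak = M+4.
P(M+4) = C(2,2) × 0.295^0 × 0.705^2 = 1 × 1.0000 × 0.497025 = 0.497025 (base)
P(M+2) = C(2,1) × 0.295^1 × 0.705^1 = 2 × 0.2950 × 0.7050 = 0.415950
Relative intensity = 0.415950 / 0.497025 × 100 = 83.7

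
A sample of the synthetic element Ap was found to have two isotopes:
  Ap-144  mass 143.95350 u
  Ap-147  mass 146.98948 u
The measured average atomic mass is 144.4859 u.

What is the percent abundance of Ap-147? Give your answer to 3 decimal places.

Writing the weighted mean with unknown fraction x of Ap-144:
143.95350·x + 146.98948·(1 − x) = 144.4859
(143.95350 − 146.98948)·x = 144.4859 − 146.98948
x = -2.50358 / -3.03598 = 0.82464 → 82.464% Ap-144, 17.536% Ap-147.

17.536%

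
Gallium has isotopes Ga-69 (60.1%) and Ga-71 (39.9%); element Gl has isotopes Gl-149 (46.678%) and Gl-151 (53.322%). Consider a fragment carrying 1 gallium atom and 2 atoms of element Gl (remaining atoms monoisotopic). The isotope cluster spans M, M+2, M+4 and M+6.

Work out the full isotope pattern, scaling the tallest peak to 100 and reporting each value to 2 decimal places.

33.91 : 100.00 : 95.70 : 29.38

Gallium pattern (n=1): 0.6010 : 0.3990
Element Gl pattern (n=2): 0.21788357 : 0.49779286 : 0.28432357
Convolve the two distributions (both contribute in 2-u steps):
  M: 0.6010×0.21788357 = 0.130948
  M+2: 0.6010×0.49779286 + 0.3990×0.21788357 = 0.386109
  M+4: 0.6010×0.28432357 + 0.3990×0.49779286 = 0.369498
  M+6: 0.3990×0.28432357 = 0.113445
Scale to base peak (0.386109) = 100: 33.91 : 100.00 : 95.70 : 29.38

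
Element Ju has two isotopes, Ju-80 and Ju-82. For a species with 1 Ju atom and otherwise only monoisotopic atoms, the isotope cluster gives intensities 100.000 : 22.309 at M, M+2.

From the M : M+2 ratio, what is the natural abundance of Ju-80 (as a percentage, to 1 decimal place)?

Let p = fractional abundance of Ju-80. I(M+2)/I(M) = [C(1,1)·p^0·(1−p)] / p^1 = 1·(1−p)/p = 22.309/100.000 = 0.2231
(1−p)/p = 0.2231/1 = 0.2231  ⇒  p = 1/(1 + 0.2231) = 0.8176
Ju-80: 81.8%, Ju-82: 18.2%.

81.8%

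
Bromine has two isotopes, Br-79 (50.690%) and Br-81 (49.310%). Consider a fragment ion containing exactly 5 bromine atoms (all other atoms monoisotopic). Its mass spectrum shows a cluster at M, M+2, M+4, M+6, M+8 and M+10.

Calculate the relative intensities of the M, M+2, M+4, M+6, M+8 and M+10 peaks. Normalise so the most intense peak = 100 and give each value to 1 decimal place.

The 5 Br atoms are independent, so intensities follow the terms of (0.50690 + 0.49310)^5.
P(M) = 0.50690^5 = 0.033467
P(M+2) = 5 × 0.50690^4 × 0.49310^1 = 0.162777
P(M+4) = 10 × 0.50690^3 × 0.49310^2 = 0.316692
P(M+6) = 10 × 0.50690^2 × 0.49310^3 = 0.308070
P(M+8) = 5 × 0.50690^1 × 0.49310^4 = 0.149842
P(M+10) = 0.49310^5 = 0.029152
The M+4 peak is largest (0.316692); scaling to 100 gives 10.6 : 51.4 : 100.0 : 97.3 : 47.3 : 9.2.

10.6 : 51.4 : 100.0 : 97.3 : 47.3 : 9.2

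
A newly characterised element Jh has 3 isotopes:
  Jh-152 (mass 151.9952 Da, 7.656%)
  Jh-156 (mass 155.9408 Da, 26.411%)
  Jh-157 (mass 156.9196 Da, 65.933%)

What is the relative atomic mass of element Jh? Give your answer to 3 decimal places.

156.284 Da

Average mass = Σ (abundance × isotope mass) = 0.07656 × 151.9952 + 0.26411 × 155.9408 + 0.65933 × 156.9196
= 11.63675 + 41.18552 + 103.46180 = 156.28407 Da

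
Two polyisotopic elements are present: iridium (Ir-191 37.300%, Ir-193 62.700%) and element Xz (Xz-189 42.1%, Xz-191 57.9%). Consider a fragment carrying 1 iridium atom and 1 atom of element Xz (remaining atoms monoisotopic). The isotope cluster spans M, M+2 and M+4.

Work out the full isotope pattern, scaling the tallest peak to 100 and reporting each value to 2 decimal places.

Iridium pattern (n=1): 0.3730 : 0.6270
Element Xz pattern (n=1): 0.4210 : 0.5790
Convolve the two distributions (both contribute in 2-u steps):
  M: 0.3730×0.4210 = 0.157033
  M+2: 0.3730×0.5790 + 0.6270×0.4210 = 0.479934
  M+4: 0.6270×0.5790 = 0.363033
Scale to base peak (0.479934) = 100: 32.72 : 100.00 : 75.64

32.72 : 100.00 : 75.64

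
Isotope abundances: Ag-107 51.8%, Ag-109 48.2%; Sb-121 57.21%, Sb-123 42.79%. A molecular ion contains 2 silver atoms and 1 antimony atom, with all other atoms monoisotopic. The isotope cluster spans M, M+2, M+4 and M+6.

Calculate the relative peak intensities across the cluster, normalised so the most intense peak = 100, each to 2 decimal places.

38.33 : 100.00 : 86.54 : 24.82

Silver pattern (n=2): 0.268324 : 0.499352 : 0.232324
Antimony pattern (n=1): 0.5721 : 0.4279
Convolve the two distributions (both contribute in 2-u steps):
  M: 0.268324×0.5721 = 0.153508
  M+2: 0.268324×0.4279 + 0.499352×0.5721 = 0.400495
  M+4: 0.499352×0.4279 + 0.232324×0.5721 = 0.346585
  M+6: 0.232324×0.4279 = 0.099411
Scale to base peak (0.400495) = 100: 38.33 : 100.00 : 86.54 : 24.82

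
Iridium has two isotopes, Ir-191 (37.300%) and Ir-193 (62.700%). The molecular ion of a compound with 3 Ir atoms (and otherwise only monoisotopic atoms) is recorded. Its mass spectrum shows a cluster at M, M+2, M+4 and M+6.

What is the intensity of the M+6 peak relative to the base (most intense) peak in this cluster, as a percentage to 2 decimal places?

(0.37300 + 0.62700)^3 gives M 0.0519, M+2 0.2617, M+4 0.4399, M+6 0.2465; the largest is M+4.
P(M+4) = C(3,2) × 0.37300^1 × 0.62700^2 = 3 × 0.3730 × 0.393129 = 0.439911 (base)
P(M+6) = C(3,3) × 0.37300^0 × 0.62700^3 = 1 × 1.0000 × 0.24649188 = 0.246492
Relative intensity = 0.246492 / 0.439911 × 100 = 56.03

56.03%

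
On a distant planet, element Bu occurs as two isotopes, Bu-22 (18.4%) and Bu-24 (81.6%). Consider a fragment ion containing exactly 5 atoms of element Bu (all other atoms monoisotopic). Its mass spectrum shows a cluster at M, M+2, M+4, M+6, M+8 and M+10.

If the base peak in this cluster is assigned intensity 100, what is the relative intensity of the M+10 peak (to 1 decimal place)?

Term probabilities: M 0.0002, M+2 0.0047, M+4 0.0415, M+6 0.1840, M+8 0.4079, M+10 0.3618. Base peak = M+8.
P(M+8) = C(5,4) × 0.184^1 × 0.816^4 = 5 × 0.1840 × 0.44336421 = 0.407895 (base)
P(M+10) = C(5,5) × 0.184^0 × 0.816^5 = 1 × 1.0000 × 0.3617852 = 0.361785
Relative intensity = 0.361785 / 0.407895 × 100 = 88.7

88.7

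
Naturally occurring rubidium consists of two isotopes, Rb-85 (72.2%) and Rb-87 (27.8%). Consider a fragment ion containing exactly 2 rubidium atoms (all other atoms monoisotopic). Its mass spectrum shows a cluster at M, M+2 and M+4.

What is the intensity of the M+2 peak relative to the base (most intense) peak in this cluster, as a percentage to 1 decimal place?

Binomial terms of (0.722 + 0.278)^2: M 0.5213, M+2 0.4014, M+4 0.0773 → M is the base peak.
P(M) = C(2,0) × 0.722^2 × 0.278^0 = 1 × 0.521284 × 1.0000 = 0.521284 (base)
P(M+2) = C(2,1) × 0.722^1 × 0.278^1 = 2 × 0.7220 × 0.2780 = 0.401432
Relative intensity = 0.401432 / 0.521284 × 100 = 77.0

77.0%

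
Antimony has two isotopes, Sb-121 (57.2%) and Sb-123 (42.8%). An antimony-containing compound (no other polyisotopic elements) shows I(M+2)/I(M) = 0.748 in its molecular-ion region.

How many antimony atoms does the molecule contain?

1

The M+2/M ratio from n Sb atoms is n · q/p = n · 0.428/0.572.
n = 0.748 × 0.572/0.428 = 1.00 ≈ 1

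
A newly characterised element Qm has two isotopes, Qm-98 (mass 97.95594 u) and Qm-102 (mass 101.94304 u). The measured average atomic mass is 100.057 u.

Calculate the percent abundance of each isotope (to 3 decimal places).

Qm-98: 47.304%, Qm-102: 52.696%

Let x be the fractional abundance of Qm-98; then Qm-102 has abundance 1 − x.
97.95594·x + 101.94304·(1 − x) = 100.057
(97.95594 − 101.94304)·x = 100.057 − 101.94304
x = -1.88604 / -3.98710 = 0.47304 → 47.304% Qm-98, 52.696% Qm-102.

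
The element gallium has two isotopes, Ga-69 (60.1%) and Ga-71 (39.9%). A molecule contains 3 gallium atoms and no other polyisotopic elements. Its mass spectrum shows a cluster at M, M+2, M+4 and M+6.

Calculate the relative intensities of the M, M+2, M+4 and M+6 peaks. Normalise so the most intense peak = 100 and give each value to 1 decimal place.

50.2 : 100.0 : 66.4 : 14.7

Expanding (0.601 + 0.399)^3:
P(M) = 0.601^3 = 0.217082
P(M+2) = 3 × 0.601^2 × 0.399^1 = 0.432358
P(M+4) = 3 × 0.601^1 × 0.399^2 = 0.287039
P(M+6) = 0.399^3 = 0.063521
The M+2 peak is largest (0.432358); scaling to 100 gives 50.2 : 100.0 : 66.4 : 14.7.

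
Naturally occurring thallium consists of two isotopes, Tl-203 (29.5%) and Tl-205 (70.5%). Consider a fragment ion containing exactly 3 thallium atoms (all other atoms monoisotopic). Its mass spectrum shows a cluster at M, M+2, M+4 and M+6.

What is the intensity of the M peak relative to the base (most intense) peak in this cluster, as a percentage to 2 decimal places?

Term probabilities: M 0.0257, M+2 0.1841, M+4 0.4399, M+6 0.3504. Base peak = M+4.
P(M+4) = C(3,2) × 0.295^1 × 0.705^2 = 3 × 0.2950 × 0.497025 = 0.439867 (base)
P(M) = C(3,0) × 0.295^3 × 0.705^0 = 1 × 0.02567237 × 1.0000 = 0.025672
Relative intensity = 0.025672 / 0.439867 × 100 = 5.84

5.84%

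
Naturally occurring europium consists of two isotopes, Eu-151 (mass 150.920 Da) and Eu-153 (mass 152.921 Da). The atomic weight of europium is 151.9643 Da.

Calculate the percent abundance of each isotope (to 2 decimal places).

Let x be the fractional abundance of Eu-151; then Eu-153 has abundance 1 − x.
150.920·x + 152.921·(1 − x) = 151.9643
(150.920 − 152.921)·x = 151.9643 − 152.921
x = -0.9567 / -2.001 = 0.47811 → 47.81% Eu-151, 52.19% Eu-153.

Eu-151: 47.81%, Eu-153: 52.19%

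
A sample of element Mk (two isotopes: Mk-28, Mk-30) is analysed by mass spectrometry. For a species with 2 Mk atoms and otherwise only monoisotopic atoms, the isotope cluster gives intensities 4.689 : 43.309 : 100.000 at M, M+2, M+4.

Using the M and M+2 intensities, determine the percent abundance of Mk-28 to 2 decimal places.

17.80%

Let p = fractional abundance of Mk-28. I(M+2)/I(M) = [C(2,1)·p^1·(1−p)] / p^2 = 2·(1−p)/p = 43.309/4.689 = 9.2363
(1−p)/p = 9.2363/2 = 4.6181  ⇒  p = 1/(1 + 4.6181) = 0.1780
Mk-28: 17.80%, Mk-30: 82.20%.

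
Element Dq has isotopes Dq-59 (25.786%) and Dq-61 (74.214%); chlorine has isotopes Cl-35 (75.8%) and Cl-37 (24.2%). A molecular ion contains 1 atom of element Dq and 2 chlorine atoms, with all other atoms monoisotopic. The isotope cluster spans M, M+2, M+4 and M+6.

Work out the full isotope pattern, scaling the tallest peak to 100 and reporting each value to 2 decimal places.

Element Dq pattern (n=1): 0.25786 : 0.74214
Chlorine pattern (n=2): 0.574564 : 0.366872 : 0.058564
Convolve the two distributions (both contribute in 2-u steps):
  M: 0.25786×0.574564 = 0.148157
  M+2: 0.25786×0.366872 + 0.74214×0.574564 = 0.521009
  M+4: 0.25786×0.058564 + 0.74214×0.366872 = 0.287372
  M+6: 0.74214×0.058564 = 0.043463
Scale to base peak (0.521009) = 100: 28.44 : 100.00 : 55.16 : 8.34

28.44 : 100.00 : 55.16 : 8.34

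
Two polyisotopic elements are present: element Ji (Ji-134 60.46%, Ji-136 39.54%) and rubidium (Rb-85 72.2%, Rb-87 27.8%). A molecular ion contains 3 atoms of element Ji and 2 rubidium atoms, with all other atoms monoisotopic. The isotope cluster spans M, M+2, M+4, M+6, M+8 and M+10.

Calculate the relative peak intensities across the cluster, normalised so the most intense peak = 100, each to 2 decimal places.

33.99 : 92.86 : 100.00 : 52.98 : 13.79 : 1.41

Element Ji pattern (n=3): 0.22100619 : 0.43360492 : 0.2835716 : 0.06181729
Rubidium pattern (n=2): 0.521284 : 0.401432 : 0.077284
Convolve the two distributions (both contribute in 2-u steps):
  M: 0.22100619×0.521284 = 0.115207
  M+2: 0.22100619×0.401432 + 0.43360492×0.521284 = 0.314750
  M+4: 0.22100619×0.077284 + 0.43360492×0.401432 + 0.2835716×0.521284 = 0.338964
  M+6: 0.43360492×0.077284 + 0.2835716×0.401432 + 0.06181729×0.521284 = 0.179570
  M+8: 0.2835716×0.077284 + 0.06181729×0.401432 = 0.046731
  M+10: 0.06181729×0.077284 = 0.004777
Scale to base peak (0.338964) = 100: 33.99 : 92.86 : 100.00 : 52.98 : 13.79 : 1.41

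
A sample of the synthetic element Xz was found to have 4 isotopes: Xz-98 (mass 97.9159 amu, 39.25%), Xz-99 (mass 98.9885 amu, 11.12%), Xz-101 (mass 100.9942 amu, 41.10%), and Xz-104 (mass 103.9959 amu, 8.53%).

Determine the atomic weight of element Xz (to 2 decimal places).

99.82 amu

Average mass = Σ (abundance × isotope mass) = 0.3925 × 97.9159 + 0.1112 × 98.9885 + 0.4110 × 100.9942 + 0.0853 × 103.9959
= 38.43199 + 11.00752 + 41.50862 + 8.87085 = 99.81898 amu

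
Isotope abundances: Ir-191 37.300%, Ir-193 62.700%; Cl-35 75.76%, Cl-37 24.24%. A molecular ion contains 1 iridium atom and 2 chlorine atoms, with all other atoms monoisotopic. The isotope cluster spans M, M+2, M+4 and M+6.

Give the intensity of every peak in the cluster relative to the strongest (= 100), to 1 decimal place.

Iridium pattern (n=1): 0.3730 : 0.6270
Chlorine pattern (n=2): 0.57395776 : 0.36728448 : 0.05875776
Convolve the two distributions (both contribute in 2-u steps):
  M: 0.3730×0.57395776 = 0.214086
  M+2: 0.3730×0.36728448 + 0.6270×0.57395776 = 0.496869
  M+4: 0.3730×0.05875776 + 0.6270×0.36728448 = 0.252204
  M+6: 0.6270×0.05875776 = 0.036841
Scale to base peak (0.496869) = 100: 43.1 : 100.0 : 50.8 : 7.4

43.1 : 100.0 : 50.8 : 7.4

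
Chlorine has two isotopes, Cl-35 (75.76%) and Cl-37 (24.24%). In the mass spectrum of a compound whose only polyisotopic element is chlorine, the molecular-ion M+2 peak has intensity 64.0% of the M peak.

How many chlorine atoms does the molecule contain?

For n independent Cl atoms, I(M+2)/I(M) = n · (abundance Cl-37) / (abundance Cl-35) = n · 0.2424/0.7576.
n = 0.640 × 0.7576/0.2424 = 2.00 ≈ 2

2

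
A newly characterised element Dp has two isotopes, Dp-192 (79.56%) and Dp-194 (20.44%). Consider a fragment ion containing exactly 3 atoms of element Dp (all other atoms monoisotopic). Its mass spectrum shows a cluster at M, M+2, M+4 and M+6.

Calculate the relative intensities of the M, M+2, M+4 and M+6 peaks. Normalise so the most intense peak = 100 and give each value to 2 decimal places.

100.00 : 77.07 : 19.80 : 1.70

Expanding (0.7956 + 0.2044)^3:
P(M) = 0.7956^3 = 0.503598
P(M+2) = 3 × 0.7956^2 × 0.2044^1 = 0.388143
P(M+4) = 3 × 0.7956^1 × 0.2044^2 = 0.099719
P(M+6) = 0.2044^3 = 0.008540
The M peak is largest (0.503598); scaling to 100 gives 100.00 : 77.07 : 19.80 : 1.70.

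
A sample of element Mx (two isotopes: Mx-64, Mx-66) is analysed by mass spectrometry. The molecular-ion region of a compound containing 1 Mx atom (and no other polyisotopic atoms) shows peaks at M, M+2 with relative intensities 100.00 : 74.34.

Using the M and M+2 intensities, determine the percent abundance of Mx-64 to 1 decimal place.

Write p for the Mx-64 fraction. I(M+2)/I(M) = [C(1,1)·p^0·(1−p)] / p^1 = 1·(1−p)/p = 74.34/100.00 = 0.7434
(1−p)/p = 0.7434/1 = 0.7434  ⇒  p = 1/(1 + 0.7434) = 0.5736
Mx-64: 57.4%, Mx-66: 42.6%.

57.4%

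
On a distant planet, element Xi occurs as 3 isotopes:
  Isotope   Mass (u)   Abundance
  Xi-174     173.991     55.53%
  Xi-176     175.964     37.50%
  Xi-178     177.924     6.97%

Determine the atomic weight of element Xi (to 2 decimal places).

175.01 u

Average mass = Σ (abundance × isotope mass) = 0.5553 × 173.991 + 0.3750 × 175.964 + 0.0697 × 177.924
= 96.6172 + 65.9865 + 12.4013 = 175.0050 u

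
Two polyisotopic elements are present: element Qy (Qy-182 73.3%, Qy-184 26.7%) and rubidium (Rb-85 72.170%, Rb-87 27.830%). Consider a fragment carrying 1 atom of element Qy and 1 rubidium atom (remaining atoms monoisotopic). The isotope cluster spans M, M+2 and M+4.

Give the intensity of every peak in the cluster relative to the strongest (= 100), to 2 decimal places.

100.00 : 74.99 : 14.05

Element Qy pattern (n=1): 0.7330 : 0.2670
Rubidium pattern (n=1): 0.7217 : 0.2783
Convolve the two distributions (both contribute in 2-u steps):
  M: 0.7330×0.7217 = 0.529006
  M+2: 0.7330×0.2783 + 0.2670×0.7217 = 0.396688
  M+4: 0.2670×0.2783 = 0.074306
Scale to base peak (0.529006) = 100: 100.00 : 74.99 : 14.05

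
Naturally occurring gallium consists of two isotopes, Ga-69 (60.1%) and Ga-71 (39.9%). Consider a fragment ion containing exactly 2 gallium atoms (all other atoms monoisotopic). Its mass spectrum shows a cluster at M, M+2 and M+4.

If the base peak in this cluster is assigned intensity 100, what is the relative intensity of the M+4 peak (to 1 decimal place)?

Binomial terms of (0.601 + 0.399)^2: M 0.3612, M+2 0.4796, M+4 0.1592 → M+2 is the base peak.
P(M+2) = C(2,1) × 0.601^1 × 0.399^1 = 2 × 0.6010 × 0.3990 = 0.479598 (base)
P(M+4) = C(2,2) × 0.601^0 × 0.399^2 = 1 × 1.0000 × 0.159201 = 0.159201
Relative intensity = 0.159201 / 0.479598 × 100 = 33.2

33.2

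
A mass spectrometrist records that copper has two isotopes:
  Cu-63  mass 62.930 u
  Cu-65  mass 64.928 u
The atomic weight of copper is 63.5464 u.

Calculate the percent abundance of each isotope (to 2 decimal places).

Cu-63: 69.15%, Cu-65: 30.85%

Writing the weighted mean with unknown fraction x of Cu-63:
62.930·x + 64.928·(1 − x) = 63.5464
(62.930 − 64.928)·x = 63.5464 − 64.928
x = -1.3816 / -1.998 = 0.69149 → 69.15% Cu-63, 30.85% Cu-65.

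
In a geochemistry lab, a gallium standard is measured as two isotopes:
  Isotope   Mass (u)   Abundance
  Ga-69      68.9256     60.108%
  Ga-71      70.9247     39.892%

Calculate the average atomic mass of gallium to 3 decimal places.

Ar = Σ fᵢ·mᵢ = 0.60108 × 68.9256 + 0.39892 × 70.9247
= 41.42980 + 28.29328 = 69.72308 u

69.723 u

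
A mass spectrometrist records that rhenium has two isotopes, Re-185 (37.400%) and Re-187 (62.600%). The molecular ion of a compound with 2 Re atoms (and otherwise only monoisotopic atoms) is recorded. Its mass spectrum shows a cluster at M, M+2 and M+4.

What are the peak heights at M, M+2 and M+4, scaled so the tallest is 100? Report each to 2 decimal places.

The 2 Re atoms are independent, so intensities follow the terms of (0.37400 + 0.62600)^2.
P(M) = 0.37400^2 = 0.139876
P(M+2) = 2 × 0.37400^1 × 0.62600^1 = 0.468248
P(M+4) = 0.62600^2 = 0.391876
The M+2 peak is largest (0.468248); scaling to 100 gives 29.87 : 100.00 : 83.69.

29.87 : 100.00 : 83.69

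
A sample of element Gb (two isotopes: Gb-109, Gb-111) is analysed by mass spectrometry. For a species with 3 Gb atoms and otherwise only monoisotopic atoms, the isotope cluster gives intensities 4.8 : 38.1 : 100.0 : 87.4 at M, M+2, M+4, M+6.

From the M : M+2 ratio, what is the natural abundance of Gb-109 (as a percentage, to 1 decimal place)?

27.4%

If p is the fraction of Gb that is Gb-109, then I(M+2)/I(M) = [C(3,1)·p^2·(1−p)] / p^3 = 3·(1−p)/p = 38.1/4.8 = 7.9375
(1−p)/p = 7.9375/3 = 2.6458  ⇒  p = 1/(1 + 2.6458) = 0.2743
Gb-109: 27.4%, Gb-111: 72.6%.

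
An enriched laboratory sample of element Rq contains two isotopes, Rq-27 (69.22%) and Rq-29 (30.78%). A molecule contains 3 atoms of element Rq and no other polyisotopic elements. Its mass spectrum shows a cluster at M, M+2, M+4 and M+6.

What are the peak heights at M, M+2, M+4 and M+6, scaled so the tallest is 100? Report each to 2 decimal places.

74.96 : 100.00 : 44.47 : 6.59

Each Rq atom is independently Rq-27 (p = 0.6922) or Rq-29 (q = 0.3078); the cluster is the binomial expansion (p + q)^3.
P(M) = 0.6922^3 = 0.331661
P(M+2) = 3 × 0.6922^2 × 0.3078^1 = 0.442439
P(M+4) = 3 × 0.6922^1 × 0.3078^2 = 0.196739
P(M+6) = 0.3078^3 = 0.029161
The M+2 peak is largest (0.442439); scaling to 100 gives 74.96 : 100.00 : 44.47 : 6.59.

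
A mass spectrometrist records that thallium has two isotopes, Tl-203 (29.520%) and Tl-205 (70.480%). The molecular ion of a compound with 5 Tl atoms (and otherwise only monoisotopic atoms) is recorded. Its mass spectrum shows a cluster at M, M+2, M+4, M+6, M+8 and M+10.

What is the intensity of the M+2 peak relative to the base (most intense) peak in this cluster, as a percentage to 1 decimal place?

7.3%

Term probabilities: M 0.0022, M+2 0.0268, M+4 0.1278, M+6 0.3051, M+8 0.3642, M+10 0.1739. Base peak = M+8.
P(M+8) = C(5,4) × 0.29520^1 × 0.70480^4 = 5 × 0.2952 × 0.24675365 = 0.364208 (base)
P(M+2) = C(5,1) × 0.29520^4 × 0.70480^1 = 5 × 0.00759391 × 0.7048 = 0.026761
Relative intensity = 0.026761 / 0.364208 × 100 = 7.3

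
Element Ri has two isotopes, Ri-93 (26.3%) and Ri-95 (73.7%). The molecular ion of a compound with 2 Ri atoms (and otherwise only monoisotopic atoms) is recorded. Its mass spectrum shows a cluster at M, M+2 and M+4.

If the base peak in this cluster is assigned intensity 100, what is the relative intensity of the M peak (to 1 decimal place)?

12.7

Binomial terms of (0.263 + 0.737)^2: M 0.0692, M+2 0.3877, M+4 0.5432 → M+4 is the base peak.
P(M+4) = C(2,2) × 0.263^0 × 0.737^2 = 1 × 1.0000 × 0.543169 = 0.543169 (base)
P(M) = C(2,0) × 0.263^2 × 0.737^0 = 1 × 0.069169 × 1.0000 = 0.069169
Relative intensity = 0.069169 / 0.543169 × 100 = 12.7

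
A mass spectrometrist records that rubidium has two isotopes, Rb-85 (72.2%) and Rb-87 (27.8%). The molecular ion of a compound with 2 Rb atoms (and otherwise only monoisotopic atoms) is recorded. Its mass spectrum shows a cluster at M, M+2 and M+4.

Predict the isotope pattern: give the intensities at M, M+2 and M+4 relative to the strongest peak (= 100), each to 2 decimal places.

Each Rb atom is independently Rb-85 (p = 0.722) or Rb-87 (q = 0.278); the cluster is the binomial expansion (p + q)^2.
P(M) = 0.722^2 = 0.521284
P(M+2) = 2 × 0.722^1 × 0.278^1 = 0.401432
P(M+4) = 0.278^2 = 0.077284
The M peak is largest (0.521284); scaling to 100 gives 100.00 : 77.01 : 14.83.

100.00 : 77.01 : 14.83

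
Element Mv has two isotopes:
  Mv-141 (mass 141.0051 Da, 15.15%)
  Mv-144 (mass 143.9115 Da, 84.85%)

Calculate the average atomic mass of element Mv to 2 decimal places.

143.47 Da

Ar = Σ fᵢ·mᵢ = 0.1515 × 141.0051 + 0.8485 × 143.9115
= 21.36227 + 122.10891 = 143.47118 Da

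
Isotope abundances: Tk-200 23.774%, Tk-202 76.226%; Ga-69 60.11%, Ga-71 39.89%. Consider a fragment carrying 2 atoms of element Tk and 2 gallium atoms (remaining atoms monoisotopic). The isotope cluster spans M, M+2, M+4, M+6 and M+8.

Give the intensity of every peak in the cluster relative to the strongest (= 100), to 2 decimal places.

5.20 : 40.25 : 100.00 : 85.63 : 23.54

Element Tk pattern (n=2): 0.05652031 : 0.36243938 : 0.58104031
Gallium pattern (n=2): 0.36132121 : 0.47955758 : 0.15912121
Convolve the two distributions (both contribute in 2-u steps):
  M: 0.05652031×0.36132121 = 0.020422
  M+2: 0.05652031×0.47955758 + 0.36243938×0.36132121 = 0.158062
  M+4: 0.05652031×0.15912121 + 0.36243938×0.47955758 + 0.58104031×0.36132121 = 0.392746
  M+6: 0.36243938×0.15912121 + 0.58104031×0.47955758 = 0.336314
  M+8: 0.58104031×0.15912121 = 0.092456
Scale to base peak (0.392746) = 100: 5.20 : 40.25 : 100.00 : 85.63 : 23.54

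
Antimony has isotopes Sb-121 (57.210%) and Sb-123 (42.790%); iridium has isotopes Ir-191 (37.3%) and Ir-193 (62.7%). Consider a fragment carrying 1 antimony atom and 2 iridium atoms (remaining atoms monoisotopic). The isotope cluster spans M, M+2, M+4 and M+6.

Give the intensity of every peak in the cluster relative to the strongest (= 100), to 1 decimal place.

Antimony pattern (n=1): 0.5721 : 0.4279
Iridium pattern (n=2): 0.139129 : 0.467742 : 0.393129
Convolve the two distributions (both contribute in 2-u steps):
  M: 0.5721×0.139129 = 0.079596
  M+2: 0.5721×0.467742 + 0.4279×0.139129 = 0.327128
  M+4: 0.5721×0.393129 + 0.4279×0.467742 = 0.425056
  M+6: 0.4279×0.393129 = 0.168220
Scale to base peak (0.425056) = 100: 18.7 : 77.0 : 100.0 : 39.6

18.7 : 77.0 : 100.0 : 39.6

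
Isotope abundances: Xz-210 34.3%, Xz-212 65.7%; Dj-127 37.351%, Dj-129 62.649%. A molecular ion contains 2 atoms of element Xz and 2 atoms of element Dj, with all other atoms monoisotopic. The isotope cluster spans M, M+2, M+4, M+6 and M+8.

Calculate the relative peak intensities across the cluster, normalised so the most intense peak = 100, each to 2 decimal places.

4.33 : 31.13 : 83.75 : 100.00 : 44.71

Element Xz pattern (n=2): 0.117649 : 0.450702 : 0.431649
Element Dj pattern (n=2): 0.13950972 : 0.46800056 : 0.39248972
Convolve the two distributions (both contribute in 2-u steps):
  M: 0.117649×0.13950972 = 0.016413
  M+2: 0.117649×0.46800056 + 0.450702×0.13950972 = 0.117937
  M+4: 0.117649×0.39248972 + 0.450702×0.46800056 + 0.431649×0.13950972 = 0.317324
  M+6: 0.450702×0.39248972 + 0.431649×0.46800056 = 0.378908
  M+8: 0.431649×0.39248972 = 0.169418
Scale to base peak (0.378908) = 100: 4.33 : 31.13 : 83.75 : 100.00 : 44.71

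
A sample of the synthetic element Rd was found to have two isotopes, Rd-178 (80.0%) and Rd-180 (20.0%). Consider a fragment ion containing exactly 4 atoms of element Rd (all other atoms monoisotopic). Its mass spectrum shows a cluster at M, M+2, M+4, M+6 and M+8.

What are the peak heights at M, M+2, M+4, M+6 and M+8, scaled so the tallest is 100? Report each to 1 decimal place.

Each Rd atom is independently Rd-178 (p = 0.800) or Rd-180 (q = 0.200); the cluster is the binomial expansion (p + q)^4.
P(M) = 0.800^4 = 0.409600
P(M+2) = 4 × 0.800^3 × 0.200^1 = 0.409600
P(M+4) = 6 × 0.800^2 × 0.200^2 = 0.153600
P(M+6) = 4 × 0.800^1 × 0.200^3 = 0.025600
P(M+8) = 0.200^4 = 0.001600
The M peak is largest (0.409600); scaling to 100 gives 100.0 : 100.0 : 37.5 : 6.2 : 0.4.

100.0 : 100.0 : 37.5 : 6.2 : 0.4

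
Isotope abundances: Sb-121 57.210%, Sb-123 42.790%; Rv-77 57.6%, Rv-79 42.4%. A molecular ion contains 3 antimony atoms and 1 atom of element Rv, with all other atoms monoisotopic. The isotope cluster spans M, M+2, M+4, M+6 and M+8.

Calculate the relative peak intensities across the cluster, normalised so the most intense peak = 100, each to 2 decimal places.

30.03 : 89.49 : 100.00 : 49.66 : 9.25

Antimony pattern (n=3): 0.18724742 : 0.42015297 : 0.3142518 : 0.07834781
Element Rv pattern (n=1): 0.5760 : 0.4240
Convolve the two distributions (both contribute in 2-u steps):
  M: 0.18724742×0.5760 = 0.107855
  M+2: 0.18724742×0.4240 + 0.42015297×0.5760 = 0.321401
  M+4: 0.42015297×0.4240 + 0.3142518×0.5760 = 0.359154
  M+6: 0.3142518×0.4240 + 0.07834781×0.5760 = 0.178371
  M+8: 0.07834781×0.4240 = 0.033219
Scale to base peak (0.359154) = 100: 30.03 : 89.49 : 100.00 : 49.66 : 9.25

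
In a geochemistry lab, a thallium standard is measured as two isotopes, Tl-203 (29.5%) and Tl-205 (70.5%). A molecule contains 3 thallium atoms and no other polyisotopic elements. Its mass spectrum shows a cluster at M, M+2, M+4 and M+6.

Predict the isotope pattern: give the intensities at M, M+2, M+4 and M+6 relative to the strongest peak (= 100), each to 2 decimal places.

The 3 Tl atoms are independent, so intensities follow the terms of (0.295 + 0.705)^3.
P(M) = 0.295^3 = 0.025672
P(M+2) = 3 × 0.295^2 × 0.705^1 = 0.184058
P(M+4) = 3 × 0.295^1 × 0.705^2 = 0.439867
P(M+6) = 0.705^3 = 0.350403
The M+4 peak is largest (0.439867); scaling to 100 gives 5.84 : 41.84 : 100.00 : 79.66.

5.84 : 41.84 : 100.00 : 79.66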